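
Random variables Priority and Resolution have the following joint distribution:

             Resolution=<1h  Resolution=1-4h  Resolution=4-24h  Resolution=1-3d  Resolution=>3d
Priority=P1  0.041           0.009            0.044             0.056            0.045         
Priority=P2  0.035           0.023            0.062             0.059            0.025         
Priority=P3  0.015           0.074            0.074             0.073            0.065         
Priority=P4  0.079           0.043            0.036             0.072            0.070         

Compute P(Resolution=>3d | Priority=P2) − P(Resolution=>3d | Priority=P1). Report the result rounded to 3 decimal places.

P(Priority=P2) = 0.035 + 0.023 + 0.062 + 0.059 + 0.025 = 0.204; P(Resolution=>3d | Priority=P2) = 0.025/0.204 = 0.1225.
P(Priority=P1) = 0.041 + 0.009 + 0.044 + 0.056 + 0.045 = 0.195; P(Resolution=>3d | Priority=P1) = 0.045/0.195 = 0.2308.
Difference = -0.108.

-0.108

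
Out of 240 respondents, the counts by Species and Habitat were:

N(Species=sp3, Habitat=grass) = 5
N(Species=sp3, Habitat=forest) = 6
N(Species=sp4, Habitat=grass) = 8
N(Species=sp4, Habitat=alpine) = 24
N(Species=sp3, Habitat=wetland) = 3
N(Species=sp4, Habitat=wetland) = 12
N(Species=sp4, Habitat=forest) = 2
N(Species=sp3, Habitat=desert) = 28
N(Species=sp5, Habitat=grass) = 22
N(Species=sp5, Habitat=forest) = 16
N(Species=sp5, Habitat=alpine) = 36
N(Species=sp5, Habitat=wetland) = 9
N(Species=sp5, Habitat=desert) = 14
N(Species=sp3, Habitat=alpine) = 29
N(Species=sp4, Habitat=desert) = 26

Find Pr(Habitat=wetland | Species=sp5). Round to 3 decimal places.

Total with Species=sp5: 16 + 22 + 9 + 14 + 36 = 97.
P(Habitat=wetland | Species=sp5) = 9/97 = 0.093.

0.093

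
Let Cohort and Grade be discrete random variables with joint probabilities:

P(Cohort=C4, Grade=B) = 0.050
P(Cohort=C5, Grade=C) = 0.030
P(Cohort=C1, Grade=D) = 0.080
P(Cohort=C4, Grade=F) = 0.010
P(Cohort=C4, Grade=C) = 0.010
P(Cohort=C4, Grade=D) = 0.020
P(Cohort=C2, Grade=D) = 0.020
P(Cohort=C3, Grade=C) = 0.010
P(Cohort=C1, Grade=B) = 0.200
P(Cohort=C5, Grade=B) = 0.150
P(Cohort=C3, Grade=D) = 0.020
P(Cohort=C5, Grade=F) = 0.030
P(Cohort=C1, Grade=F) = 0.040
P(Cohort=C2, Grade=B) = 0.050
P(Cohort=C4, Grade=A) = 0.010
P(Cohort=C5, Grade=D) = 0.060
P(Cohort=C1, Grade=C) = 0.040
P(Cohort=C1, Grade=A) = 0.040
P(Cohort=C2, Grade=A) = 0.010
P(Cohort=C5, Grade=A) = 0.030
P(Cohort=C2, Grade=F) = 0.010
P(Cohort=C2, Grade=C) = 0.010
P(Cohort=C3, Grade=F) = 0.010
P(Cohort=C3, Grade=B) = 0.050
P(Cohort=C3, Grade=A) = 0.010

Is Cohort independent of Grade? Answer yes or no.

Every cell satisfies P(Cohort,Grade) = P(Cohort)·P(Grade). For instance P(Cohort=C5) = 0.300, P(Grade=B) = 0.500, and 0.300×0.500 = 0.150 matches the joint entry. So Cohort and Grade are independent.

yes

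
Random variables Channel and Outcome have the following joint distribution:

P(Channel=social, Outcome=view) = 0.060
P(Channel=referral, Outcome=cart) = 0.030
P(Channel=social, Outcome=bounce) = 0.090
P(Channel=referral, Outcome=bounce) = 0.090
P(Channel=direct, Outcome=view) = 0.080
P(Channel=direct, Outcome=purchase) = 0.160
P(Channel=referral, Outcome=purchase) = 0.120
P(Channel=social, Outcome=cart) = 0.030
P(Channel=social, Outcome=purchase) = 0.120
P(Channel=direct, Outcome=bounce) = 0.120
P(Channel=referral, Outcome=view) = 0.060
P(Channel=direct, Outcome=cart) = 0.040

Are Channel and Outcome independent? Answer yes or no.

yes

Every cell satisfies P(Channel,Outcome) = P(Channel)·P(Outcome). For instance P(Channel=referral) = 0.300, P(Outcome=bounce) = 0.300, and 0.300×0.300 = 0.090 matches the joint entry. So Channel and Outcome are independent.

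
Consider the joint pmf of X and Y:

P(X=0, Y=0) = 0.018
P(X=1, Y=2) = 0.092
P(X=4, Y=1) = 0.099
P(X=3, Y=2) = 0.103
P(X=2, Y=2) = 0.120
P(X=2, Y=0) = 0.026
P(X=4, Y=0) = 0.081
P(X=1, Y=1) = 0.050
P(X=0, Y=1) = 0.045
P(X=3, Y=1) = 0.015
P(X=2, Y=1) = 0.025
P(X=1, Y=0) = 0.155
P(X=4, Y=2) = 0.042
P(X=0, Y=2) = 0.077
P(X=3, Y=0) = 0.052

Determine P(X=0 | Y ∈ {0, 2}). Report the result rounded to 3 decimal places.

0.124

P(Y=0) = 0.018 + 0.155 + 0.026 + 0.052 + 0.081 = 0.332.
P(Y=2) = 0.077 + 0.092 + 0.120 + 0.103 + 0.042 = 0.434.
P(Y ∈ {0, 2}) = 0.332 + 0.434 = 0.766; P(X=0, Y ∈ {0, 2}) = 0.018 + 0.077 = 0.095.
P(X=0 | Y ∈ {0, 2}) = 0.095/0.766 = 0.124.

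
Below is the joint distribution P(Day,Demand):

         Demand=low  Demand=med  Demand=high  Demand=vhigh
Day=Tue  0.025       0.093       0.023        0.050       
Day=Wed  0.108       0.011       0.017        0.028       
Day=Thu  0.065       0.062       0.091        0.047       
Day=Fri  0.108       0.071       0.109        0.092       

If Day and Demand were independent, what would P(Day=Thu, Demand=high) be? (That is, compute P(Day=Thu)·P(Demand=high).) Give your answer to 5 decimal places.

0.06360

P(Day=Thu) = 0.065 + 0.062 + 0.091 + 0.047 = 0.265.
P(Demand=high) = 0.023 + 0.017 + 0.091 + 0.109 = 0.240.
Product: 0.265 × 0.240 = 0.06360.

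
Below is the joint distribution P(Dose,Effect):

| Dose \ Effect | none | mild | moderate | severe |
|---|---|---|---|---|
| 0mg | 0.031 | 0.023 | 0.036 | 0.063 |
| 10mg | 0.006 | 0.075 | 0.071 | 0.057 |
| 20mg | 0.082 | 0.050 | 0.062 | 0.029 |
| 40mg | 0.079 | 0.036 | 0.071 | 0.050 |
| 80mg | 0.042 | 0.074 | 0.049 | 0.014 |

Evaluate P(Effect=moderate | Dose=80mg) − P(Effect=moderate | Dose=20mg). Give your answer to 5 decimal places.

P(Dose=80mg) = 0.042 + 0.074 + 0.049 + 0.014 = 0.179; P(Effect=moderate | Dose=80mg) = 0.049/0.179 = 0.273743.
P(Dose=20mg) = 0.082 + 0.050 + 0.062 + 0.029 = 0.223; P(Effect=moderate | Dose=20mg) = 0.062/0.223 = 0.278027.
Difference = -0.00428.

-0.00428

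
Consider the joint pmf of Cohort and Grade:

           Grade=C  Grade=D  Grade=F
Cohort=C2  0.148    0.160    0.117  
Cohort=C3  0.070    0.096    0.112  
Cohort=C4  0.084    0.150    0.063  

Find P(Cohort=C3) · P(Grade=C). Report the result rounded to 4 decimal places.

P(Cohort=C3) = 0.070 + 0.096 + 0.112 = 0.278.
P(Grade=C) = 0.148 + 0.070 + 0.084 = 0.302.
Product: 0.278 × 0.302 = 0.0840.

0.0840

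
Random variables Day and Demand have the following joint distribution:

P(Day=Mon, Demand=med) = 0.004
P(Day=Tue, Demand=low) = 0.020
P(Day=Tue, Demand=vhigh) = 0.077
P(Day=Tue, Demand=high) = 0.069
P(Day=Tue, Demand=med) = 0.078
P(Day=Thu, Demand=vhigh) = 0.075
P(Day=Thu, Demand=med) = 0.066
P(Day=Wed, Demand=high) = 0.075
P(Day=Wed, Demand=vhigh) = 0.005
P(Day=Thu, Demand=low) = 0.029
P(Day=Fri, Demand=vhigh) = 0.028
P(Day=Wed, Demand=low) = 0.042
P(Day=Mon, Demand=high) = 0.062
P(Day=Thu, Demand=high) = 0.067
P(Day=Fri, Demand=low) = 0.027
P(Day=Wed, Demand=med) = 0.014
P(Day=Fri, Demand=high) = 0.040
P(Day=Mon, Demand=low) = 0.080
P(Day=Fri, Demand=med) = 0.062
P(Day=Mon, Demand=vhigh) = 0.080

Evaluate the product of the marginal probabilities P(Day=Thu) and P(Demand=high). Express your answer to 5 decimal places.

P(Day=Thu) = 0.029 + 0.066 + 0.067 + 0.075 = 0.237.
P(Demand=high) = 0.062 + 0.069 + 0.075 + 0.067 + 0.040 = 0.313.
Product: 0.237 × 0.313 = 0.07418.

0.07418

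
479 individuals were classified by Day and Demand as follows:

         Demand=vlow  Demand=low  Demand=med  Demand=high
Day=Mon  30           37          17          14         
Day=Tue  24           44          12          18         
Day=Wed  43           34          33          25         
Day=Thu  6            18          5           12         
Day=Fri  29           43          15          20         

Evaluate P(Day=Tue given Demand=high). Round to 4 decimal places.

Total with Demand=high: 14 + 18 + 25 + 12 + 20 = 89.
P(Day=Tue | Demand=high) = 18/89 = 0.2022.

0.2022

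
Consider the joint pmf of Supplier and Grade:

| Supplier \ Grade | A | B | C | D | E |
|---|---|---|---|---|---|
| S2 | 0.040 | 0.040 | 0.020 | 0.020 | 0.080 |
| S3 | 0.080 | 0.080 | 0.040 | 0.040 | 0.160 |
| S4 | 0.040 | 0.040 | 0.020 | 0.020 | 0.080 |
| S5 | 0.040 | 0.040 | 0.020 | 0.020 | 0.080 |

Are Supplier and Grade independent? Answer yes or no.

Every cell satisfies P(Supplier,Grade) = P(Supplier)·P(Grade). For instance P(Supplier=S2) = 0.200, P(Grade=A) = 0.200, and 0.200×0.200 = 0.040 matches the joint entry. So Supplier and Grade are independent.

yes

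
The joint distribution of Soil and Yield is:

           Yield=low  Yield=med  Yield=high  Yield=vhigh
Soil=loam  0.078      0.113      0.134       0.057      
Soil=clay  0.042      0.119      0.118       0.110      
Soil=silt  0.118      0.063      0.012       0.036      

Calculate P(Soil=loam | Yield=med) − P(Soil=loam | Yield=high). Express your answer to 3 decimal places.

-0.125

P(Yield=med) = 0.113 + 0.119 + 0.063 = 0.295; P(Soil=loam | Yield=med) = 0.113/0.295 = 0.3831.
P(Yield=high) = 0.134 + 0.118 + 0.012 = 0.264; P(Soil=loam | Yield=high) = 0.134/0.264 = 0.5076.
Difference = -0.125.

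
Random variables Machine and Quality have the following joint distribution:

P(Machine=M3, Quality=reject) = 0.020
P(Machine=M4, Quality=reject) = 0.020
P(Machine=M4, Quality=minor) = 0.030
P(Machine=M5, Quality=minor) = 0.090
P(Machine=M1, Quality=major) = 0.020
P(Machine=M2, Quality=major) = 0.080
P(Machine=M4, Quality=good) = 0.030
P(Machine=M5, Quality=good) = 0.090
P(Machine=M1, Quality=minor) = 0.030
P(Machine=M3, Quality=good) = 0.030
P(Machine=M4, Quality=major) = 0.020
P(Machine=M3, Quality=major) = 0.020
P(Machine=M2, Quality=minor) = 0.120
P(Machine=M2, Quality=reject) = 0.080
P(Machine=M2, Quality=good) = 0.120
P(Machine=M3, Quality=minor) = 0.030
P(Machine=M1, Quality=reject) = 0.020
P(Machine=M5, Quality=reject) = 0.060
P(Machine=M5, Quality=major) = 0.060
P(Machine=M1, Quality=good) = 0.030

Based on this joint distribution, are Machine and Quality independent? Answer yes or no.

Every cell satisfies P(Machine,Quality) = P(Machine)·P(Quality). For instance P(Machine=M1) = 0.100, P(Quality=minor) = 0.300, and 0.100×0.300 = 0.030 matches the joint entry. So Machine and Quality are independent.

yes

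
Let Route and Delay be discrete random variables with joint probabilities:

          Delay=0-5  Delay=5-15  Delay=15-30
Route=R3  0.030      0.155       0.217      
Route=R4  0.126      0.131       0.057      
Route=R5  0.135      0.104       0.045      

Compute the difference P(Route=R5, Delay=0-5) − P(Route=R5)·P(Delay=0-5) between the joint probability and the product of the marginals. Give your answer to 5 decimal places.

P(Route=R5) = 0.135 + 0.104 + 0.045 = 0.284.
P(Delay=0-5) = 0.030 + 0.126 + 0.135 = 0.291.
P(Route=R5, Delay=0-5) − P(Route=R5)P(Delay=0-5) = 0.135 − 0.284×0.291 = 0.05236.

0.05236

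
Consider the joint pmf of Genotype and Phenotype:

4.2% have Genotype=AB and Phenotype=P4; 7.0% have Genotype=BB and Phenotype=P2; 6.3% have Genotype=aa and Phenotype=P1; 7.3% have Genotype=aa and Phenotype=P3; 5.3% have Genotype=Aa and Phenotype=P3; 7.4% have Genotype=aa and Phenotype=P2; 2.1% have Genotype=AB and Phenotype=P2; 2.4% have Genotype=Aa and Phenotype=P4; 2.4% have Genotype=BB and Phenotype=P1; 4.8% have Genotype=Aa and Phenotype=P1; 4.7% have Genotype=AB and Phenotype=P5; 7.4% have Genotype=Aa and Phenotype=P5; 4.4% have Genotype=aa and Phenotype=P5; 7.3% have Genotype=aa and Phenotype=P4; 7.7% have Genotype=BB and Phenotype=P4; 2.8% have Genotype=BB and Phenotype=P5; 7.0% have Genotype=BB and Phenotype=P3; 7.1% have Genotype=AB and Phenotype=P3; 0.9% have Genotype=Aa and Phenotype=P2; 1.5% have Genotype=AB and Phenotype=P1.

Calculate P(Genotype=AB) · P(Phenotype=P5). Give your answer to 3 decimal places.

0.038

P(Genotype=AB) = 0.015 + 0.021 + 0.071 + 0.042 + 0.047 = 0.196.
P(Phenotype=P5) = 0.074 + 0.044 + 0.047 + 0.028 = 0.193.
Product: 0.196 × 0.193 = 0.038.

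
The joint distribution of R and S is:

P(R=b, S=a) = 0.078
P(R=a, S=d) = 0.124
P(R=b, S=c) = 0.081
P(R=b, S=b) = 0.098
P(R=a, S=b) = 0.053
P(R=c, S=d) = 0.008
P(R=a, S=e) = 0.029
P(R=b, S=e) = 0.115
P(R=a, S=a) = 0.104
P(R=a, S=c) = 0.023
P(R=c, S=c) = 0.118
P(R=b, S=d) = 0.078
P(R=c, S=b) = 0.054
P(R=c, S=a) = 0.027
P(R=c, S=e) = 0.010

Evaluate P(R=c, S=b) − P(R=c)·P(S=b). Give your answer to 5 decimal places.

P(R=c) = 0.027 + 0.054 + 0.118 + 0.008 + 0.010 = 0.217.
P(S=b) = 0.053 + 0.098 + 0.054 = 0.205.
P(R=c, S=b) − P(R=c)P(S=b) = 0.054 − 0.217×0.205 = 0.00952.

0.00952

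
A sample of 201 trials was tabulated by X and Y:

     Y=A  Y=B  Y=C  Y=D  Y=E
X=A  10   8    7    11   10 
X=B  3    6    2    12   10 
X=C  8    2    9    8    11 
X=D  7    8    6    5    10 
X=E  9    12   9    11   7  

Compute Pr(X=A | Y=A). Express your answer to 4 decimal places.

0.2703

Total with Y=A: 10 + 3 + 8 + 7 + 9 = 37.
P(X=A | Y=A) = 10/37 = 0.2703.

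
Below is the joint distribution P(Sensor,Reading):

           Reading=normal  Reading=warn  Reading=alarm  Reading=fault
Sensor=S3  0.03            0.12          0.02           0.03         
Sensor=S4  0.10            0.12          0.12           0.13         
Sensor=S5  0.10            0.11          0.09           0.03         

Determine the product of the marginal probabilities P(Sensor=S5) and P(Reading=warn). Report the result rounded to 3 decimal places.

P(Sensor=S5) = 0.10 + 0.11 + 0.09 + 0.03 = 0.33.
P(Reading=warn) = 0.12 + 0.12 + 0.11 = 0.35.
Product: 0.33 × 0.35 = 0.116.

0.116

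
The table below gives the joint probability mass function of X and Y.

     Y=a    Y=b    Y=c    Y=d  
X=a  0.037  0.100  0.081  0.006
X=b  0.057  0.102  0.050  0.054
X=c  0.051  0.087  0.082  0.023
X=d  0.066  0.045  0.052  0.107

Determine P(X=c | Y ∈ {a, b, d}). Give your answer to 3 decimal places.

0.219

P(Y=a) = 0.037 + 0.057 + 0.051 + 0.066 = 0.211.
P(Y=b) = 0.100 + 0.102 + 0.087 + 0.045 = 0.334.
P(Y=d) = 0.006 + 0.054 + 0.023 + 0.107 = 0.190.
P(Y ∈ {a, b, d}) = 0.211 + 0.334 + 0.190 = 0.735; P(X=c, Y ∈ {a, b, d}) = 0.051 + 0.087 + 0.023 = 0.161.
P(X=c | Y ∈ {a, b, d}) = 0.161/0.735 = 0.219.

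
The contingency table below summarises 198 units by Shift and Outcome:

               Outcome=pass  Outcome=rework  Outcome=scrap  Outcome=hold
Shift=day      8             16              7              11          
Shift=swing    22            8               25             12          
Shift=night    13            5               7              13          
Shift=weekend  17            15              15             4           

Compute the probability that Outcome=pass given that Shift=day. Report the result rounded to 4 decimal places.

0.1905

Total with Shift=day: 8 + 16 + 7 + 11 = 42.
P(Outcome=pass | Shift=day) = 8/42 = 0.1905.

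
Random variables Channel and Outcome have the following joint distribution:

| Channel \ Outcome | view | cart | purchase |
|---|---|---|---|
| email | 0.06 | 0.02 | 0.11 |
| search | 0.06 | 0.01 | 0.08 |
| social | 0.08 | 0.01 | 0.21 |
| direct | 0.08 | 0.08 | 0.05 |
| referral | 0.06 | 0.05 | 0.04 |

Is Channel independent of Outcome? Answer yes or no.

P(Channel=social) = 0.30 and P(Outcome=purchase) = 0.49, so their product is 0.1470, but P(Channel=social, Outcome=purchase) = 0.21. Since these differ, Channel and Outcome are not independent.

no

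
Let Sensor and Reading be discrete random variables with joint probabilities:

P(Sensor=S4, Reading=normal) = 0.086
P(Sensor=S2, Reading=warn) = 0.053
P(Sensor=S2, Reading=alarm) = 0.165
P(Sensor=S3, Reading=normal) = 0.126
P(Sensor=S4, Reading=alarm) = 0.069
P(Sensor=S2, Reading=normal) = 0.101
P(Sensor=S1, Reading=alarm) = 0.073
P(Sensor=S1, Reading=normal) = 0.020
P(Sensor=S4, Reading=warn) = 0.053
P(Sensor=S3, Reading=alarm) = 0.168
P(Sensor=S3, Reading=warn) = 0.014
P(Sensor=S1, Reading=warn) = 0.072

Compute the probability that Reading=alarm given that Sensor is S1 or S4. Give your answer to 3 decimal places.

0.381

P(Sensor=S1) = 0.020 + 0.072 + 0.073 = 0.165.
P(Sensor=S4) = 0.086 + 0.053 + 0.069 = 0.208.
P(Sensor ∈ {S1, S4}) = 0.165 + 0.208 = 0.373; P(Reading=alarm, Sensor ∈ {S1, S4}) = 0.073 + 0.069 = 0.142.
P(Reading=alarm | Sensor ∈ {S1, S4}) = 0.142/0.373 = 0.381.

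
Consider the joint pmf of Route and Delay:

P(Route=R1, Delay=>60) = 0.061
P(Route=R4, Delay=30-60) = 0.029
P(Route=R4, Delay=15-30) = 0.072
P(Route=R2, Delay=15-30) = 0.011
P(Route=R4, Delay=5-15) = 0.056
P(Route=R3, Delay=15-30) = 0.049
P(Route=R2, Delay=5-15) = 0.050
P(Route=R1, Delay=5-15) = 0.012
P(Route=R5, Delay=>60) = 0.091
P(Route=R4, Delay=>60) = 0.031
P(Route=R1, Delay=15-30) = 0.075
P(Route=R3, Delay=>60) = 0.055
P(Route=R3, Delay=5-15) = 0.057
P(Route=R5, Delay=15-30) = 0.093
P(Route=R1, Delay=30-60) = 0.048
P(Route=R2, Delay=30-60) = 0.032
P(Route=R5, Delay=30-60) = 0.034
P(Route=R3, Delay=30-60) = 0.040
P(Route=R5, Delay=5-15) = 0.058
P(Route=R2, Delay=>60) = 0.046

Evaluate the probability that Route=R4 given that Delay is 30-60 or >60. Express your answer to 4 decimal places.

0.1285

P(Delay=30-60) = 0.048 + 0.032 + 0.040 + 0.029 + 0.034 = 0.183.
P(Delay=>60) = 0.061 + 0.046 + 0.055 + 0.031 + 0.091 = 0.284.
P(Delay ∈ {30-60, >60}) = 0.183 + 0.284 = 0.467; P(Route=R4, Delay ∈ {30-60, >60}) = 0.029 + 0.031 = 0.060.
P(Route=R4 | Delay ∈ {30-60, >60}) = 0.060/0.467 = 0.1285.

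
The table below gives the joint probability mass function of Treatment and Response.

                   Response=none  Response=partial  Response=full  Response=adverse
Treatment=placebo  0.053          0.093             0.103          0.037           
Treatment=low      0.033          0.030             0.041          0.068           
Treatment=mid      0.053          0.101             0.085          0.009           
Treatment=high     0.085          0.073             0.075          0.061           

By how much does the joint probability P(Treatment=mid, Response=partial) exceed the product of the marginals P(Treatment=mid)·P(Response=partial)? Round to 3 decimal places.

P(Treatment=mid) = 0.053 + 0.101 + 0.085 + 0.009 = 0.248.
P(Response=partial) = 0.093 + 0.030 + 0.101 + 0.073 = 0.297.
P(Treatment=mid, Response=partial) − P(Treatment=mid)P(Response=partial) = 0.101 − 0.248×0.297 = 0.027.

0.027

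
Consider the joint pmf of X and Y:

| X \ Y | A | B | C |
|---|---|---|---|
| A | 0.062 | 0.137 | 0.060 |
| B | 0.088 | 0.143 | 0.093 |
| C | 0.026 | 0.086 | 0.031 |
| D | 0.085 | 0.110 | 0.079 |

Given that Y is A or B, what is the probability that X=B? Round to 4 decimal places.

P(Y=A) = 0.062 + 0.088 + 0.026 + 0.085 = 0.261.
P(Y=B) = 0.137 + 0.143 + 0.086 + 0.110 = 0.476.
P(Y ∈ {A, B}) = 0.261 + 0.476 = 0.737; P(X=B, Y ∈ {A, B}) = 0.088 + 0.143 = 0.231.
P(X=B | Y ∈ {A, B}) = 0.231/0.737 = 0.3134.

0.3134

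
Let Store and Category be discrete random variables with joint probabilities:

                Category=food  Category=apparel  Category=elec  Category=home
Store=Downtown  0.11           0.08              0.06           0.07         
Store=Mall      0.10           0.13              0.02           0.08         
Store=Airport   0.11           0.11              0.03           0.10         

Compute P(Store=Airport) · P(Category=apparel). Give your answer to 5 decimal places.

P(Store=Airport) = 0.11 + 0.11 + 0.03 + 0.10 = 0.35.
P(Category=apparel) = 0.08 + 0.13 + 0.11 = 0.32.
Product: 0.35 × 0.32 = 0.11200.

0.11200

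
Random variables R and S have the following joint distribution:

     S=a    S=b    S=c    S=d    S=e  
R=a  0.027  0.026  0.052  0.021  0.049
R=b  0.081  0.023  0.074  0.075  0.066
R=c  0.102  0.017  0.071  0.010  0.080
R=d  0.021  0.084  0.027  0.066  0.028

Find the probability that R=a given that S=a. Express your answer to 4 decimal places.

0.1169

P(S=a) = 0.027 + 0.081 + 0.102 + 0.021 = 0.231.
P(R=a | S=a) = 0.027/0.231 = 0.1169.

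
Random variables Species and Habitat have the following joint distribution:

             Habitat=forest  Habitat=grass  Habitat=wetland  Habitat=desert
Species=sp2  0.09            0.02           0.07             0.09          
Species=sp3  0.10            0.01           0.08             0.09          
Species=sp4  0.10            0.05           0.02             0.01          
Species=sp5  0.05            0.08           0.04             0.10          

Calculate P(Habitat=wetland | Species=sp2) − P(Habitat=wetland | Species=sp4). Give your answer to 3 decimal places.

P(Species=sp2) = 0.09 + 0.02 + 0.07 + 0.09 = 0.27; P(Habitat=wetland | Species=sp2) = 0.07/0.27 = 0.2593.
P(Species=sp4) = 0.10 + 0.05 + 0.02 + 0.01 = 0.18; P(Habitat=wetland | Species=sp4) = 0.02/0.18 = 0.1111.
Difference = 0.148.

0.148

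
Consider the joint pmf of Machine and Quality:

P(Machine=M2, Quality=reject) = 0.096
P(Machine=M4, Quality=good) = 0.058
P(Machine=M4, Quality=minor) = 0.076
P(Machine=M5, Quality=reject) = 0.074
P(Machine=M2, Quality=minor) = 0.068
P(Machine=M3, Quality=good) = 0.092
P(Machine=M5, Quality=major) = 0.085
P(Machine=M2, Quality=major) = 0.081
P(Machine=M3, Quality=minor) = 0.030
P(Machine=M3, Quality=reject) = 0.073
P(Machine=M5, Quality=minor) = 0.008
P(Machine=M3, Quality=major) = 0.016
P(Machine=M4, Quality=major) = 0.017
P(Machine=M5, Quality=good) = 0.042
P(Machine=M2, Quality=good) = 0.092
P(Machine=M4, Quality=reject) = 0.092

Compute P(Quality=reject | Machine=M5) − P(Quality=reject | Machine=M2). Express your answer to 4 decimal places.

0.0692

P(Machine=M5) = 0.042 + 0.008 + 0.085 + 0.074 = 0.209; P(Quality=reject | Machine=M5) = 0.074/0.209 = 0.35407.
P(Machine=M2) = 0.092 + 0.068 + 0.081 + 0.096 = 0.337; P(Quality=reject | Machine=M2) = 0.096/0.337 = 0.28487.
Difference = 0.0692.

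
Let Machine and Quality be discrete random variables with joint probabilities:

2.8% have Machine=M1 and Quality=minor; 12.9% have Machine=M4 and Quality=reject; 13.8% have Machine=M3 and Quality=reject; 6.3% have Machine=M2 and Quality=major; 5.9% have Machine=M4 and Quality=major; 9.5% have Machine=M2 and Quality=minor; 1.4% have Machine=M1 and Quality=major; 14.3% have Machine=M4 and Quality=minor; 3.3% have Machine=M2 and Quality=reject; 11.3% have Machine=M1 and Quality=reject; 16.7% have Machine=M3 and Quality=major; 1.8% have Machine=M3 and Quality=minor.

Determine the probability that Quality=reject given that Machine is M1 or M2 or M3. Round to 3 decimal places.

0.425

P(Machine=M1) = 0.028 + 0.014 + 0.113 = 0.155.
P(Machine=M2) = 0.095 + 0.063 + 0.033 = 0.191.
P(Machine=M3) = 0.018 + 0.167 + 0.138 = 0.323.
P(Machine ∈ {M1, M2, M3}) = 0.155 + 0.191 + 0.323 = 0.669; P(Quality=reject, Machine ∈ {M1, M2, M3}) = 0.113 + 0.033 + 0.138 = 0.284.
P(Quality=reject | Machine ∈ {M1, M2, M3}) = 0.284/0.669 = 0.425.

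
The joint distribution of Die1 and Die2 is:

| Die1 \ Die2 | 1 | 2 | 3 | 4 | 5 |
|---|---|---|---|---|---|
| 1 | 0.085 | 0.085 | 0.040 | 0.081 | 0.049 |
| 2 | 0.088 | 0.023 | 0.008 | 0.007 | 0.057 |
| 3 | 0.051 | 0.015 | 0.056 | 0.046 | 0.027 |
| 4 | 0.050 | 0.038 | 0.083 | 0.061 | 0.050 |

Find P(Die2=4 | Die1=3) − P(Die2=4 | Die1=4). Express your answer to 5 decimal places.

P(Die1=3) = 0.051 + 0.015 + 0.056 + 0.046 + 0.027 = 0.195; P(Die2=4 | Die1=3) = 0.046/0.195 = 0.235897.
P(Die1=4) = 0.050 + 0.038 + 0.083 + 0.061 + 0.050 = 0.282; P(Die2=4 | Die1=4) = 0.061/0.282 = 0.216312.
Difference = 0.01959.

0.01959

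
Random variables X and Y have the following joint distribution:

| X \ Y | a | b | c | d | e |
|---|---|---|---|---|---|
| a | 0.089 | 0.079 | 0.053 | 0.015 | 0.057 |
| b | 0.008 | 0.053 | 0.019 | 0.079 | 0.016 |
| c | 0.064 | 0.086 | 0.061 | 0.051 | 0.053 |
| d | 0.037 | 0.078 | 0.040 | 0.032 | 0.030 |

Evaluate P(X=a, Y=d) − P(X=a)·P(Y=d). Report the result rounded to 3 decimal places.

P(X=a) = 0.089 + 0.079 + 0.053 + 0.015 + 0.057 = 0.293.
P(Y=d) = 0.015 + 0.079 + 0.051 + 0.032 = 0.177.
P(X=a, Y=d) − P(X=a)P(Y=d) = 0.015 − 0.293×0.177 = -0.037.

-0.037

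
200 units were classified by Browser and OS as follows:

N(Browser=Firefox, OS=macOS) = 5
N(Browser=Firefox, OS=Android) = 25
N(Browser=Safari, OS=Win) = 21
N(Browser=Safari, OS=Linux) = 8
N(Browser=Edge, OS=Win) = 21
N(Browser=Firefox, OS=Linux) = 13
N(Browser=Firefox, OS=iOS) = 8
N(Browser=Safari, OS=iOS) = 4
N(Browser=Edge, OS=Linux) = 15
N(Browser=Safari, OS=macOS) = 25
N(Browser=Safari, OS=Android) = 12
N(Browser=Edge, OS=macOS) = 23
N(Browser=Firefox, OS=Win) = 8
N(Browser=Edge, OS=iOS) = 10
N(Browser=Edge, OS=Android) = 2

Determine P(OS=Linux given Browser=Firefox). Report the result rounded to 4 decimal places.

0.2203

Total with Browser=Firefox: 8 + 5 + 13 + 8 + 25 = 59.
P(OS=Linux | Browser=Firefox) = 13/59 = 0.2203.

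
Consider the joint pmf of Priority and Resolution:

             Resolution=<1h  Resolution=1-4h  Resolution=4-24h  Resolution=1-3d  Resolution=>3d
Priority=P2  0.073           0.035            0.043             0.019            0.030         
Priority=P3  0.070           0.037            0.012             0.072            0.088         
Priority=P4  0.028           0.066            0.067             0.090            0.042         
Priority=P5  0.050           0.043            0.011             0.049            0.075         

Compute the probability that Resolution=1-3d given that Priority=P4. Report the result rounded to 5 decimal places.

P(Priority=P4) = 0.028 + 0.066 + 0.067 + 0.090 + 0.042 = 0.293.
P(Resolution=1-3d | Priority=P4) = 0.090/0.293 = 0.30717.

0.30717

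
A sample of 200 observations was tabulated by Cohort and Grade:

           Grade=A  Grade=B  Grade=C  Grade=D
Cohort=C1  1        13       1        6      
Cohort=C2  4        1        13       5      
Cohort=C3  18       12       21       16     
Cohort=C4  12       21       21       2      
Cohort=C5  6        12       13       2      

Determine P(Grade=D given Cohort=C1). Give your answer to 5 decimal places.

0.28571

Total with Cohort=C1: 1 + 13 + 1 + 6 = 21.
P(Grade=D | Cohort=C1) = 6/21 = 0.28571.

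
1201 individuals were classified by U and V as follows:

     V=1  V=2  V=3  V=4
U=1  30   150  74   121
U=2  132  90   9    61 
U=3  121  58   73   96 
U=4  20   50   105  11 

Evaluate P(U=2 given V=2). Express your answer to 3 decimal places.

Total with V=2: 150 + 90 + 58 + 50 = 348.
P(U=2 | V=2) = 90/348 = 0.259.

0.259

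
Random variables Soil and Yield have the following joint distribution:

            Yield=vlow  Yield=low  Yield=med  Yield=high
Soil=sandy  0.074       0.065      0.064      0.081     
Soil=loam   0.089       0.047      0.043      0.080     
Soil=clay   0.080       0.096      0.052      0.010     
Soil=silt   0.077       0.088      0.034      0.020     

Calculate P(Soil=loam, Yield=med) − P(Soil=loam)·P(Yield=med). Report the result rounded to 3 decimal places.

-0.007

P(Soil=loam) = 0.089 + 0.047 + 0.043 + 0.080 = 0.259.
P(Yield=med) = 0.064 + 0.043 + 0.052 + 0.034 = 0.193.
P(Soil=loam, Yield=med) − P(Soil=loam)P(Yield=med) = 0.043 − 0.259×0.193 = -0.007.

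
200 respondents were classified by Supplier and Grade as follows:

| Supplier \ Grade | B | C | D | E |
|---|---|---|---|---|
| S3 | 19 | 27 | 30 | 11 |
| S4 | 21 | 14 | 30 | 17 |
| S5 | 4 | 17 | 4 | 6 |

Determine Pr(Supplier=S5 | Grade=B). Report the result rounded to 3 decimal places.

0.091

Total with Grade=B: 19 + 21 + 4 = 44.
P(Supplier=S5 | Grade=B) = 4/44 = 0.091.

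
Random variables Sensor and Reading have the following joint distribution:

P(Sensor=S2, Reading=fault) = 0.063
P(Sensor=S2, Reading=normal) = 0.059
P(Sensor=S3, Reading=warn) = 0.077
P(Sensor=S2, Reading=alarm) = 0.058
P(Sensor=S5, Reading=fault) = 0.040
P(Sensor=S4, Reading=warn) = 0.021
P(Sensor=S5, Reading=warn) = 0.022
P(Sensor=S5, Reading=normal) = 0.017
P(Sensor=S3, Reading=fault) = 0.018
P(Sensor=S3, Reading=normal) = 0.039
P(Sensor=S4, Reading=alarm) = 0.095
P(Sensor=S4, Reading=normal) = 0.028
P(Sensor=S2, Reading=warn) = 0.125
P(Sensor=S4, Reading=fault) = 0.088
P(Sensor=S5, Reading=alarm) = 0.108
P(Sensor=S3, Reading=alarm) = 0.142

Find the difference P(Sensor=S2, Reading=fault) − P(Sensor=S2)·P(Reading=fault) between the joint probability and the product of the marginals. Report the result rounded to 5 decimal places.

P(Sensor=S2) = 0.059 + 0.125 + 0.058 + 0.063 = 0.305.
P(Reading=fault) = 0.063 + 0.018 + 0.088 + 0.040 = 0.209.
P(Sensor=S2, Reading=fault) − P(Sensor=S2)P(Reading=fault) = 0.063 − 0.305×0.209 = -0.00075.

-0.00075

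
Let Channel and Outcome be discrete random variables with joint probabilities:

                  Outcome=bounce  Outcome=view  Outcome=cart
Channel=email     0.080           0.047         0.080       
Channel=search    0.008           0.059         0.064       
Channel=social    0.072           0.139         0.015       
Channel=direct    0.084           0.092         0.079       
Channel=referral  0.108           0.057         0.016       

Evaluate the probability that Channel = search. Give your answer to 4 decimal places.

0.1310

P(Channel=search) = 0.008 + 0.059 + 0.064 = 0.131.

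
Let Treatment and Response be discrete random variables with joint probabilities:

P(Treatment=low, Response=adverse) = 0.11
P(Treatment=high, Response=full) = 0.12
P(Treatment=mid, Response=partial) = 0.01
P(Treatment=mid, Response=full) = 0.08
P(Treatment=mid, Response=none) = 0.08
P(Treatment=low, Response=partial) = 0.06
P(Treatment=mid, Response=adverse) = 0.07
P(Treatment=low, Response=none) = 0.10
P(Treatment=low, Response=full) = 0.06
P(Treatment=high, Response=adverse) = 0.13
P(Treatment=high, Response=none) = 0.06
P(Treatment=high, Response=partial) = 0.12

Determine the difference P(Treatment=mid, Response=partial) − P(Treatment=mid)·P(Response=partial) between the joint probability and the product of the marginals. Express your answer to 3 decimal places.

P(Treatment=mid) = 0.08 + 0.01 + 0.08 + 0.07 = 0.24.
P(Response=partial) = 0.06 + 0.01 + 0.12 = 0.19.
P(Treatment=mid, Response=partial) − P(Treatment=mid)P(Response=partial) = 0.01 − 0.24×0.19 = -0.036.

-0.036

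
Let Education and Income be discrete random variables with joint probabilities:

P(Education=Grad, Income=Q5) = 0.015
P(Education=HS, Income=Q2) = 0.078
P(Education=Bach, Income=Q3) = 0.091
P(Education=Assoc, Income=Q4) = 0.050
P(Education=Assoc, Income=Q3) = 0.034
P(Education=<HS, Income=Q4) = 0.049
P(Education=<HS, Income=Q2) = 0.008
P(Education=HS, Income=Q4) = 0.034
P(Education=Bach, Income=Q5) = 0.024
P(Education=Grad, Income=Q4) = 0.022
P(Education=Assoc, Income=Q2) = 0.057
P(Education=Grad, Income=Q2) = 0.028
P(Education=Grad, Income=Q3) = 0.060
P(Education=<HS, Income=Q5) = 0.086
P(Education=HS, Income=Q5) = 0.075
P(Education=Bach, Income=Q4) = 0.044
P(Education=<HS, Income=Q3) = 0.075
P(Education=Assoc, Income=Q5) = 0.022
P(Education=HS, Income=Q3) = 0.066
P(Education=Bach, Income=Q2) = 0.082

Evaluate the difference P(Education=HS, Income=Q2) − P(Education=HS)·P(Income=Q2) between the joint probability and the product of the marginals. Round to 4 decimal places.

0.0140

P(Education=HS) = 0.078 + 0.066 + 0.034 + 0.075 = 0.253.
P(Income=Q2) = 0.008 + 0.078 + 0.057 + 0.082 + 0.028 = 0.253.
P(Education=HS, Income=Q2) − P(Education=HS)P(Income=Q2) = 0.078 − 0.253×0.253 = 0.0140.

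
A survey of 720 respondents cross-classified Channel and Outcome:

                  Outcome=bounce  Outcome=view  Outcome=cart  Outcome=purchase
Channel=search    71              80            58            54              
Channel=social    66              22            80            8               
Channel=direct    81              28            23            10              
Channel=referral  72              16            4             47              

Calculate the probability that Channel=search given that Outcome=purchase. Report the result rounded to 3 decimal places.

Total with Outcome=purchase: 54 + 8 + 10 + 47 = 119.
P(Channel=search | Outcome=purchase) = 54/119 = 0.454.

0.454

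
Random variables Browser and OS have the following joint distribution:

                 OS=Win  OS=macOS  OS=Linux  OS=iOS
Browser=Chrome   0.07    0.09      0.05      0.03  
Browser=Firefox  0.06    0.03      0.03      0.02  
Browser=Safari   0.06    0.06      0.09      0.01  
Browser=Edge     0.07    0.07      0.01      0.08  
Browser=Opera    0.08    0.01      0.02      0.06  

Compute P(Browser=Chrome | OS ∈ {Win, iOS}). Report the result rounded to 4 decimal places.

0.1852

P(OS=Win) = 0.07 + 0.06 + 0.06 + 0.07 + 0.08 = 0.34.
P(OS=iOS) = 0.03 + 0.02 + 0.01 + 0.08 + 0.06 = 0.20.
P(OS ∈ {Win, iOS}) = 0.34 + 0.20 = 0.54; P(Browser=Chrome, OS ∈ {Win, iOS}) = 0.07 + 0.03 = 0.10.
P(Browser=Chrome | OS ∈ {Win, iOS}) = 0.10/0.54 = 0.1852.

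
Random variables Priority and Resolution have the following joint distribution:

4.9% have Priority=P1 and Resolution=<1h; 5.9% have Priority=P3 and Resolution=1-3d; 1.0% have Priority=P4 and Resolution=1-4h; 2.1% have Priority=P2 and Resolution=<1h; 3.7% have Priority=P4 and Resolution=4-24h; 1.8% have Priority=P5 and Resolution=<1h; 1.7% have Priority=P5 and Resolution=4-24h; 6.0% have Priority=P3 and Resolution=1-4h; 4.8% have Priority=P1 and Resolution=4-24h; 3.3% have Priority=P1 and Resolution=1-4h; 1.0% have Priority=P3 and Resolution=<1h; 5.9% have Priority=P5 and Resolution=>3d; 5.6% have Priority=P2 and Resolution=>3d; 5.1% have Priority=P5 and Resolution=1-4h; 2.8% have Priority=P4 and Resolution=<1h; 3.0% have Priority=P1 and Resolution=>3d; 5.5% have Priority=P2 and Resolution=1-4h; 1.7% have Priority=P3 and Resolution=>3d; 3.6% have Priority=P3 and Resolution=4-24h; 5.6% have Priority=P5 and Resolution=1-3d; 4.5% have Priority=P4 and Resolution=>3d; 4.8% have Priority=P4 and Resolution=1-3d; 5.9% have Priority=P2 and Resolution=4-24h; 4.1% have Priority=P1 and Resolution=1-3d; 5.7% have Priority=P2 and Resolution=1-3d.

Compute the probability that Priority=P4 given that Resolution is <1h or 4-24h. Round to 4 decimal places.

P(Resolution=<1h) = 0.049 + 0.021 + 0.010 + 0.028 + 0.018 = 0.126.
P(Resolution=4-24h) = 0.048 + 0.059 + 0.036 + 0.037 + 0.017 = 0.197.
P(Resolution ∈ {<1h, 4-24h}) = 0.126 + 0.197 = 0.323; P(Priority=P4, Resolution ∈ {<1h, 4-24h}) = 0.028 + 0.037 = 0.065.
P(Priority=P4 | Resolution ∈ {<1h, 4-24h}) = 0.065/0.323 = 0.2012.

0.2012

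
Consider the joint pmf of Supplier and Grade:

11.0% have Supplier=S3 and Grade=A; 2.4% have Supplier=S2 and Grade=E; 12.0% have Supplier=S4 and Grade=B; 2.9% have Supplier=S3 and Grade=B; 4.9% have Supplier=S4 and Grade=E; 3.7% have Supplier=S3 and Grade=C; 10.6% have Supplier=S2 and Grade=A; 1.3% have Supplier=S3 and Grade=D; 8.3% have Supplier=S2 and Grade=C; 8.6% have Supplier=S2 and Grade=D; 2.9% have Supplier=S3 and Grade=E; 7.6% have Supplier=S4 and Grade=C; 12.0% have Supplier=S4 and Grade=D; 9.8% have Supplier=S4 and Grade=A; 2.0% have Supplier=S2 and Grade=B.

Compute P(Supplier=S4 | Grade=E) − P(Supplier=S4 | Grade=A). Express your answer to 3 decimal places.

0.168

P(Grade=E) = 0.024 + 0.029 + 0.049 = 0.102; P(Supplier=S4 | Grade=E) = 0.049/0.102 = 0.4804.
P(Grade=A) = 0.106 + 0.110 + 0.098 = 0.314; P(Supplier=S4 | Grade=A) = 0.098/0.314 = 0.3121.
Difference = 0.168.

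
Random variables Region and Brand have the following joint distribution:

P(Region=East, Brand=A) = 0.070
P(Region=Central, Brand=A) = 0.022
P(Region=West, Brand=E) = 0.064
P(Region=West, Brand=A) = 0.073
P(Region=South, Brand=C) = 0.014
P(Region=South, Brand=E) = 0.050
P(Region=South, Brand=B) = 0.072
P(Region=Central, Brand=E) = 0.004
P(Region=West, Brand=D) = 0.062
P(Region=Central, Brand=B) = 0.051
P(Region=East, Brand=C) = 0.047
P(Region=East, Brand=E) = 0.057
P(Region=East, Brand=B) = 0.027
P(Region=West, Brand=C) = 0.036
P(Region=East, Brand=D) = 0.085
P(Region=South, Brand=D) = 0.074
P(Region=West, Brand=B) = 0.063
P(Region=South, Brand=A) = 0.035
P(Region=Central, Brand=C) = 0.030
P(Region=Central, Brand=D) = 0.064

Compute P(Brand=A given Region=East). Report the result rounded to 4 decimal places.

P(Region=East) = 0.070 + 0.027 + 0.047 + 0.085 + 0.057 = 0.286.
P(Brand=A | Region=East) = 0.070/0.286 = 0.2448.

0.2448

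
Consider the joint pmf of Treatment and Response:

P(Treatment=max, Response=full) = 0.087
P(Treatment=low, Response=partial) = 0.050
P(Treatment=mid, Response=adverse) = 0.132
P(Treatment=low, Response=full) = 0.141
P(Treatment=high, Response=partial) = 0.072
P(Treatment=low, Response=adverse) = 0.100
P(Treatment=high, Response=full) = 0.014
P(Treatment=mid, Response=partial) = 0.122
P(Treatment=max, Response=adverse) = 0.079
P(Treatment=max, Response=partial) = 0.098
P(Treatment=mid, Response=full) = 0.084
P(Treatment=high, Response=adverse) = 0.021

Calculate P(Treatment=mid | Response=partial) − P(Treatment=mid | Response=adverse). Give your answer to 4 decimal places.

P(Response=partial) = 0.050 + 0.122 + 0.072 + 0.098 = 0.342; P(Treatment=mid | Response=partial) = 0.122/0.342 = 0.35673.
P(Response=adverse) = 0.100 + 0.132 + 0.021 + 0.079 = 0.332; P(Treatment=mid | Response=adverse) = 0.132/0.332 = 0.39759.
Difference = -0.0409.

-0.0409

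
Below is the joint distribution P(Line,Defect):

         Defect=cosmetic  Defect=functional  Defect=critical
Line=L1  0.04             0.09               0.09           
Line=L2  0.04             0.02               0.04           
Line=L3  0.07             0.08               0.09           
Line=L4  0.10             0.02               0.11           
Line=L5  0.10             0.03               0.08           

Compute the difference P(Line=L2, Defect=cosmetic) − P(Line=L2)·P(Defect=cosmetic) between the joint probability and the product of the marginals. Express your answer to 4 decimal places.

P(Line=L2) = 0.04 + 0.02 + 0.04 = 0.10.
P(Defect=cosmetic) = 0.04 + 0.04 + 0.07 + 0.10 + 0.10 = 0.35.
P(Line=L2, Defect=cosmetic) − P(Line=L2)P(Defect=cosmetic) = 0.04 − 0.10×0.35 = 0.0050.

0.0050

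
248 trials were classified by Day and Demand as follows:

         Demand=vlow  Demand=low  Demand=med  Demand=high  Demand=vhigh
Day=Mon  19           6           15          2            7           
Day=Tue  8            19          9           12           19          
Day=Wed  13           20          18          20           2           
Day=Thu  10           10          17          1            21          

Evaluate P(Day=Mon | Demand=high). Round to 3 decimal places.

Total with Demand=high: 2 + 12 + 20 + 1 = 35.
P(Day=Mon | Demand=high) = 2/35 = 0.057.

0.057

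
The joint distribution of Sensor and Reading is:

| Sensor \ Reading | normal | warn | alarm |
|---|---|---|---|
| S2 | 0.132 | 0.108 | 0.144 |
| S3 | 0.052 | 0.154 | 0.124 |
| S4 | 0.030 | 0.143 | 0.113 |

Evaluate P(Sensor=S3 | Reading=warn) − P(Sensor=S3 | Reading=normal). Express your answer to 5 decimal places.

P(Reading=warn) = 0.108 + 0.154 + 0.143 = 0.405; P(Sensor=S3 | Reading=warn) = 0.154/0.405 = 0.380247.
P(Reading=normal) = 0.132 + 0.052 + 0.030 = 0.214; P(Sensor=S3 | Reading=normal) = 0.052/0.214 = 0.242991.
Difference = 0.13726.

0.13726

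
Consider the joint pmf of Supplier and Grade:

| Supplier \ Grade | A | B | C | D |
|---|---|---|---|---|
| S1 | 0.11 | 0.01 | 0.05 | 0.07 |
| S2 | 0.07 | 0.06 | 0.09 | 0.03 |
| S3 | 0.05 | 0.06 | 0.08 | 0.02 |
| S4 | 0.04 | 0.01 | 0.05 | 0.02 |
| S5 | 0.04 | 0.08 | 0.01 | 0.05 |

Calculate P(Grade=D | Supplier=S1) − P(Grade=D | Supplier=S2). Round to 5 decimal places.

0.17167

P(Supplier=S1) = 0.11 + 0.01 + 0.05 + 0.07 = 0.24; P(Grade=D | Supplier=S1) = 0.07/0.24 = 0.291667.
P(Supplier=S2) = 0.07 + 0.06 + 0.09 + 0.03 = 0.25; P(Grade=D | Supplier=S2) = 0.03/0.25 = 0.120000.
Difference = 0.17167.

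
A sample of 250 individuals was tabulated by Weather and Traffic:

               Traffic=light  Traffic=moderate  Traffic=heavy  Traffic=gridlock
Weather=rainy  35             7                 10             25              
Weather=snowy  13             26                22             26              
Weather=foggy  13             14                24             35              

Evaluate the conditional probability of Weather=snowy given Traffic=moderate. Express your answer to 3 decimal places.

0.553

Total with Traffic=moderate: 7 + 26 + 14 = 47.
P(Weather=snowy | Traffic=moderate) = 26/47 = 0.553.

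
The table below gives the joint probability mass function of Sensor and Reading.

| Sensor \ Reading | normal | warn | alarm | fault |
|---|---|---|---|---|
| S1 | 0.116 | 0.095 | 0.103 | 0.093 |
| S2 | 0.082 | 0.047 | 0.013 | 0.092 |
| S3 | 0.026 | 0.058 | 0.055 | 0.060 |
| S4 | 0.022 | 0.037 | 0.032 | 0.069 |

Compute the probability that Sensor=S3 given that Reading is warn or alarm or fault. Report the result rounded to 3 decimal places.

0.229

P(Reading=warn) = 0.095 + 0.047 + 0.058 + 0.037 = 0.237.
P(Reading=alarm) = 0.103 + 0.013 + 0.055 + 0.032 = 0.203.
P(Reading=fault) = 0.093 + 0.092 + 0.060 + 0.069 = 0.314.
P(Reading ∈ {warn, alarm, fault}) = 0.237 + 0.203 + 0.314 = 0.754; P(Sensor=S3, Reading ∈ {warn, alarm, fault}) = 0.058 + 0.055 + 0.060 = 0.173.
P(Sensor=S3 | Reading ∈ {warn, alarm, fault}) = 0.173/0.754 = 0.229.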